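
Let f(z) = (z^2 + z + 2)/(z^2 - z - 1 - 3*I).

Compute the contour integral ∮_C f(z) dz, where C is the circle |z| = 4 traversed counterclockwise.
By the residue theorem, ∮_C f(z) dz = 2πi · (sum of the residues of f at the poles inside |z| = 4).

The denominator factors as (z - 2 - I)*(z + 1 + I), so the singularities of f are simple poles at z = 2 + I, z = -1 - I.
  |2 + I|² = 5 < 16 = 4², so this pole is inside the contour.
  |-1 - I|² = 2 < 16 = 4², so this pole is inside the contour.

With P(z) = z^2 + z + 2 and Q(z) = z^2 - z - 1 - 3*I, each pole is simple, so Res(f, z₀) = P(z₀)/Q'(z₀) with Q'(z) = 2*z - 1.
  Res(f, 2 + I) = P(2 + I)/Q'(2 + I) = (7 + 5*I)/(3 + 2*I) = 31/13 + I/13
  Res(f, -1 - I) = P(-1 - I)/Q'(-1 - I) = (1 + I)/(-3 - 2*I) = -5/13 - I/13

Sum of residues inside C: 2
∮_C f(z) dz = 2πi · (2) = 4*I*pi

Final answer: 4*I*pi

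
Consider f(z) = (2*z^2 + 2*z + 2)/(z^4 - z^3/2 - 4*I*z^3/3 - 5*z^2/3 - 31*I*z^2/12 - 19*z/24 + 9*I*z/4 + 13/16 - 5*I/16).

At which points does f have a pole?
The singularities of f are the zeros of the denominator. Factoring,
  z^4 - z^3/2 - 4*I*z^3/3 - 5*z^2/3 - 31*I*z^2/12 - 19*z/24 + 9*I*z/4 + 13/16 - 5*I/16 = (z - 3/2 - 3*I/2)*(z - I/2)*(z + 3/2 + 2*I/3)*(z - 1/2)
so the candidates are z = 3/2 + 3*I/2, z = I/2, z = -3/2 - 2*I/3, z = 1/2.

Check the numerator P(z) = 2*z^2 + 2*z + 2 at each one:
  P(3/2 + 3*I/2) = 5 + 12*I ≠ 0, so z = 3/2 + 3*I/2 is a (simple) pole.
  P(I/2) = 3/2 + I ≠ 0, so z = I/2 is a (simple) pole.
  P(-3/2 - 2*I/3) = 47/18 + 8*I/3 ≠ 0, so z = -3/2 - 2*I/3 is a (simple) pole.
  P(1/2) = 7/2 ≠ 0, so z = 1/2 is a (simple) pole.

Poles of f: {-3/2 - 2*I/3, I/2, 1/2, 3/2 + 3*I/2}

Final answer: {-3/2 - 2*I/3, I/2, 1/2, 3/2 + 3*I/2}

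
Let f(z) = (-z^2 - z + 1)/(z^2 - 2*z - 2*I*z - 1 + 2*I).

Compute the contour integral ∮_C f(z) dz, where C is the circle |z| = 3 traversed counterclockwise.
By the residue theorem, ∮_C f(z) dz = 2πi · (sum of the residues of f at the poles inside |z| = 3).

The denominator factors as (z - I)*(z - 2 - I), so the singularities of f are simple poles at z = I, z = 2 + I.
  |I|² = 1 < 9 = 3², so this pole is inside the contour.
  |2 + I|² = 5 < 9 = 3², so this pole is inside the contour.

With P(z) = -z^2 - z + 1 and Q(z) = z^2 - 2*z - 2*I*z - 1 + 2*I, each pole is simple, so Res(f, z₀) = P(z₀)/Q'(z₀) with Q'(z) = 2*z - 2 - 2*I.
  Res(f, I) = P(I)/Q'(I) = (2 - I)/(-2) = -1 + I/2
  Res(f, 2 + I) = P(2 + I)/Q'(2 + I) = (-4 - 5*I)/(2) = -2 - 5*I/2

Sum of residues inside C: -3 - 2*I
∮_C f(z) dz = 2πi · (-3 - 2*I) = pi*(4 - 6*I)

Final answer: pi*(4 - 6*I)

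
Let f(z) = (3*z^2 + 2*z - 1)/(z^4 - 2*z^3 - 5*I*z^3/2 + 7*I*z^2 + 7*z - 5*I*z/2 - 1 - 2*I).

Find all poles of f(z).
{I/2, I, 2*I, 2 - I}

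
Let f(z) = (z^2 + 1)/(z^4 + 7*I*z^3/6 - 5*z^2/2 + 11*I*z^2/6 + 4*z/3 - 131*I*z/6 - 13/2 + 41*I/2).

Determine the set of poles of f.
{-3 + I, -3*I, 1 + I/2, 2 + I/3}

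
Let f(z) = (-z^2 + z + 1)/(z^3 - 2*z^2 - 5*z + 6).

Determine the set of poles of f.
The singularities of f are the zeros of the denominator. Factoring,
  z^3 - 2*z^2 - 5*z + 6 = (z - 3)*(z - 1)*(z + 2)
so the candidates are z = 3, z = 1, z = -2.

Check the numerator P(z) = -z^2 + z + 1 at each one:
  P(3) = -5 ≠ 0, so z = 3 is a (simple) pole.
  P(1) = 1 ≠ 0, so z = 1 is a (simple) pole.
  P(-2) = -5 ≠ 0, so z = -2 is a (simple) pole.

Poles of f: {-2, 1, 3}

Final answer: {-2, 1, 3}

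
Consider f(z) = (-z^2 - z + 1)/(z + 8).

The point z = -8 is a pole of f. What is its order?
Factor the denominator:
  z + 8 = (z + 8)

The numerator P(z) = -z^2 - z + 1 has P(-8) = -55 ≠ 0, so no factor of (z + 8) cancels.
Near z = -8 we can therefore write f(z) = g(z)/(z + 8) with g analytic at -8 and g(-8) ≠ 0 (g is just the numerator).

Hence z = -8 is a pole of order 1.

Final answer: 1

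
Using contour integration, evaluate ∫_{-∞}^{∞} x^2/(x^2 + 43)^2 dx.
sqrt(43)*pi/86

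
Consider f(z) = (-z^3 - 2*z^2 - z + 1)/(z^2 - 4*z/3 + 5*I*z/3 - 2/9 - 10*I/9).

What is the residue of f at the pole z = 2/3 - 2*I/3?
Write f(z) = P(z)/Q(z) with P(z) = -z^3 - 2*z^2 - z + 1 and Q(z) = z^2 - 4*z/3 + 5*I*z/3 - 2/9 - 10*I/9.
The denominator factors as Q(z) = (z - 2/3 + I)*(z - 2/3 + 2*I/3), so z = 2/3 - 2*I/3 is a simple zero of Q and P is analytic there; z = 2/3 - 2*I/3 is therefore a simple pole and
  Res(f, z₀) = P(z₀)/Q'(z₀).

Q'(z) = 2*z - 4/3 + 5*I/3, so Q'(2/3 - 2*I/3) = I/3.
P(2/3 - 2*I/3) = 25/27 + 82*I/27.

Res(f, 2/3 - 2*I/3) = (25/27 + 82*I/27)/(I/3) = 82/9 - 25*I/9

Final answer: 82/9 - 25*I/9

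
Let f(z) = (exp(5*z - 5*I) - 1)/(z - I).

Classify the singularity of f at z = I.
Let u = z - I. The exponent is 5*z - 5*I = 5u, so
  f = (e^(5u) - 1)/u = ((5u) + (5u)^2/2 + (5u)^3/6 + ...)/u = 5 + (25/2)*u + (125/6)*u^2 + ...
The Laurent expansion about u = 0 has no negative powers; equivalently lim_{z→I} f(z) = 5 exists and is finite.
So the singularity is removable.

Final answer: removable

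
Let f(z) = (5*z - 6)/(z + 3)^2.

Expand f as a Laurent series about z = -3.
Put w = z - (-3), i.e. z = w - 3. The denominator is w^2, so it suffices to rewrite the numerator in powers of w.

P(z) = 5*z - 6
P(w - 3) = -21 + 5*w

Dividing each term by w^2:
  f = -21/w^2 + 5/w

Substituting back w = z + 3:
  f(z) = -21/(z + 3)^2 + 5/(z + 3)

The series is finite because the numerator is a polynomial; the negative powers form the principal part, and the coefficient of 1/(z + 3) gives Res(f, -3) = 5.

Final answer: -21/(z + 3)^2 + 5/(z + 3)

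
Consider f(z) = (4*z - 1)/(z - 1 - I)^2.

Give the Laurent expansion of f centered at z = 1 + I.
Put w = z - (1 + I), i.e. z = w + 1 + I. The denominator is w^2, so it suffices to rewrite the numerator in powers of w.

P(z) = 4*z - 1
P(w + 1 + I) = 3 + 4*I + 4*w

Dividing each term by w^2:
  f = (3 + 4*I)/w^2 + 4/w

Substituting back w = z - 1 - I:
  f(z) = (3 + 4*I)/(z - 1 - I)^2 + 4/(z - 1 - I)

The series is finite because the numerator is a polynomial; the negative powers form the principal part, and the coefficient of 1/(z - 1 - I) gives Res(f, 1 + I) = 4.

Final answer: (3 + 4*I)/(z - 1 - I)^2 + 4/(z - 1 - I)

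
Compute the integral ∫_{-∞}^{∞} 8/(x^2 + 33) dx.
8*sqrt(33)*pi/33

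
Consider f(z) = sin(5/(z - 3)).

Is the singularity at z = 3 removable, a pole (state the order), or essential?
Let u = z - 3. Then
  sin(5/u) = Σ_{k≥0} (-1)^k (5)^(2k+1)/((2k+1)!·u^(2k+1)) = 5/u - 125/(6*u^3) + 625/(24*u^5) + ...
which has infinitely many negative powers of u, so sin(5/(z - 3)) has an essential singularity at z = 3.
So the singularity is essential.

Final answer: essential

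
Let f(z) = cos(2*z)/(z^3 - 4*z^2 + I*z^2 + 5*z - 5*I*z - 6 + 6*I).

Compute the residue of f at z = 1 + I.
Write f(z) = P(z)/Q(z) with P(z) = cos(2*z) and Q(z) = z^3 - 4*z^2 + I*z^2 + 5*z - 5*I*z - 6 + 6*I.
The denominator factors as Q(z) = (z - 3)*(z - 1 - I)*(z + 2*I), so z = 1 + I is a simple zero of Q and P is analytic there; z = 1 + I is therefore a simple pole and
  Res(f, z₀) = P(z₀)/Q'(z₀).

Q'(z) = 3*z^2 - 8*z + 2*I*z + 5 - 5*I, so Q'(1 + I) = -5 - 5*I.
P(1 + I) = cos(2 + 2*I).

Res(f, 1 + I) = (cos(2 + 2*I))/(-5 - 5*I) = (-1/10 + I/10)*cos(2 + 2*I)

Final answer: (-1/10 + I/10)*cos(2 + 2*I)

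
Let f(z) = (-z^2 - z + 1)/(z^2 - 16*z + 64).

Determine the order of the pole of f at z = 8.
2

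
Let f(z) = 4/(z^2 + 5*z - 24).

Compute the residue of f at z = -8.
Write f(z) = P(z)/Q(z) with P(z) = 4 and Q(z) = z^2 + 5*z - 24.
The denominator factors as Q(z) = (z - 3)*(z + 8), so z = -8 is a simple zero of Q and P is analytic there; z = -8 is therefore a simple pole and
  Res(f, z₀) = P(z₀)/Q'(z₀).

Q'(z) = 2*z + 5, so Q'(-8) = -11.
P(-8) = 4.

Res(f, -8) = (4)/(-11) = -4/11

Final answer: -4/11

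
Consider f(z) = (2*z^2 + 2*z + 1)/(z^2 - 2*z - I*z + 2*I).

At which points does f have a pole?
{I, 2}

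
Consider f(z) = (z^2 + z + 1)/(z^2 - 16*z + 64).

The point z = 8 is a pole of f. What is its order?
Factor the denominator:
  z^2 - 16*z + 64 = (z - 8)^2

The numerator P(z) = z^2 + z + 1 has P(8) = 73 ≠ 0, so no factor of (z - 8) cancels.
Near z = 8 we can therefore write f(z) = g(z)/(z - 8)^2 with g analytic at 8 and g(8) ≠ 0 (g is just the numerator).

Hence z = 8 is a pole of order 2.

Final answer: 2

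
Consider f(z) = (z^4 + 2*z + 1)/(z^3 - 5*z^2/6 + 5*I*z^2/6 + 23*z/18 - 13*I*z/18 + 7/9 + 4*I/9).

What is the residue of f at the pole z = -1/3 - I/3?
1043/8325 - 2299*I/8325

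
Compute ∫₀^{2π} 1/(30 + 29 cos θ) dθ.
Let J = ∫₀^{2π} dθ/(30 + 29 cos θ).
Put z = e^{iθ}: then cos θ = (z + 1/z)/2, dθ = dz/(iz), and z runs once counterclockwise around |z| = 1:
  J = ∮_{|z|=1} 1/(30 + 29*(z + 1/z)/2) · dz/(iz) = (2/i) ∮_{|z|=1} dz/(29*z^2 + 60*z + 29).
The roots of 29*z^2 + 60*z + 29 are z = (-30 ± sqrt(30^2 - 29^2))/29, with sqrt(59) = sqrt(59); their product is 1, so only z₊ = -30/29 + sqrt(59)/29 lies inside the unit circle (z₋ = -30/29 - sqrt(59)/29 lies outside).
z₊ is a simple zero of q(z) = 29*z^2 + 60*z + 29, so Res(1/q, z₊) = 1/q'(z₊) with q'(z) = 58*z + 60; and q'(z₊) = 29*(z₊ - z₋) = 2*sqrt(59).
Therefore J = (2/i) · 2πi · 1/(2*sqrt(59)) = 2*pi/(sqrt(59)) = 2*sqrt(59)*pi/59

Final answer: 2*sqrt(59)*pi/59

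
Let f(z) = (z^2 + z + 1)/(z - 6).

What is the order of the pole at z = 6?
Factor the denominator:
  z - 6 = (z - 6)

The numerator P(z) = z^2 + z + 1 has P(6) = 43 ≠ 0, so no factor of (z - 6) cancels.
Near z = 6 we can therefore write f(z) = g(z)/(z - 6) with g analytic at 6 and g(6) ≠ 0 (g is just the numerator).

Hence z = 6 is a pole of order 1.

Final answer: 1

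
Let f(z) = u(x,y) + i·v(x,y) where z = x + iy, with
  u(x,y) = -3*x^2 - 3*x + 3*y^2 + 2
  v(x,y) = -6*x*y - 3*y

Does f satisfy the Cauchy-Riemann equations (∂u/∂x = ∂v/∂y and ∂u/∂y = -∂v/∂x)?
∂u/∂x = -6*x - 3
∂v/∂y = -6*x - 3
∂u/∂y = 6*y
∂v/∂x = -6*y
∂u/∂x = ∂v/∂y and ∂u/∂y = -∂v/∂x hold identically; f is analytic.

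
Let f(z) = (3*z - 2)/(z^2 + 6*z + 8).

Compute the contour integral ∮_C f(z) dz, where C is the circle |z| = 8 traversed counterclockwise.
By the residue theorem, ∮_C f(z) dz = 2πi · (sum of the residues of f at the poles inside |z| = 8).

The denominator factors as (z + 2)*(z + 4), so the singularities of f are simple poles at z = -2, z = -4.
  |-2|² = 4 < 64 = 8², so this pole is inside the contour.
  |-4|² = 16 < 64 = 8², so this pole is inside the contour.

With P(z) = 3*z - 2 and Q(z) = z^2 + 6*z + 8, each pole is simple, so Res(f, z₀) = P(z₀)/Q'(z₀) with Q'(z) = 2*z + 6.
  Res(f, -2) = P(-2)/Q'(-2) = (-8)/(2) = -4
  Res(f, -4) = P(-4)/Q'(-4) = (-14)/(-2) = 7

Sum of residues inside C: 3
∮_C f(z) dz = 2πi · (3) = 6*I*pi

Final answer: 6*I*pi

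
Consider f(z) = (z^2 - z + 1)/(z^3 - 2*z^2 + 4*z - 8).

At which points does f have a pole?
{-2*I, 2*I, 2}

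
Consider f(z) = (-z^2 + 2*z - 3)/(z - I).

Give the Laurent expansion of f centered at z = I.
Put w = z - (I), i.e. z = w + I. The denominator is w, so it suffices to rewrite the numerator in powers of w.

P(z) = -z^2 + 2*z - 3
P(w + I) = -2 + 2*I + (2 - 2*I)*w - w^2

Dividing each term by w:
  f = (-2 + 2*I)/w + 2 - 2*I - w

Substituting back w = z - I:
  f(z) = (-2 + 2*I)/(z - I) + 2 - 2*I - (z - I)

The series is finite because the numerator is a polynomial; the negative powers form the principal part, and the coefficient of 1/(z - I) gives Res(f, I) = -2 + 2*I.

Final answer: (-2 + 2*I)/(z - I) + 2 - 2*I - (z - I)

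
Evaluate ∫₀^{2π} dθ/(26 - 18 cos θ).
Call the integral J. The integrand is 2π-periodic and we integrate over a full period, so shifting θ does not change the value (θ → θ + π flips the sign of the trig term). Hence
  J = ∫₀^{2π} dθ/(26 + 18 cos θ).
Put z = e^{iθ}: then cos θ = (z + 1/z)/2, dθ = dz/(iz), and z runs once counterclockwise around |z| = 1:
  J = ∮_{|z|=1} 1/(26 + 18*(z + 1/z)/2) · dz/(iz) = (2/i) ∮_{|z|=1} dz/(18*z^2 + 52*z + 18).
The roots of 18*z^2 + 52*z + 18 are z = (-26 ± sqrt(26^2 - 18^2))/18, with sqrt(352) = 4*sqrt(22); their product is 1, so only z₊ = -13/9 + 2*sqrt(22)/9 lies inside the unit circle (z₋ = -13/9 - 2*sqrt(22)/9 lies outside).
z₊ is a simple zero of q(z) = 18*z^2 + 52*z + 18, so Res(1/q, z₊) = 1/q'(z₊) with q'(z) = 36*z + 52; and q'(z₊) = 18*(z₊ - z₋) = 8*sqrt(22).
Therefore J = (2/i) · 2πi · 1/(8*sqrt(22)) = 2*pi/(4*sqrt(22)) = sqrt(22)*pi/44

Final answer: sqrt(22)*pi/44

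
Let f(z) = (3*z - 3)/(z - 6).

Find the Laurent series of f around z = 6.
Put w = z - (6), i.e. z = w + 6. The denominator is w, so it suffices to rewrite the numerator in powers of w.

P(z) = 3*z - 3
P(w + 6) = 15 + 3*w

Dividing each term by w:
  f = 15/w + 3

Substituting back w = z - 6:
  f(z) = 15/(z - 6) + 3

The series is finite because the numerator is a polynomial; the negative powers form the principal part, and the coefficient of 1/(z - 6) gives Res(f, 6) = 15.

Final answer: 15/(z - 6) + 3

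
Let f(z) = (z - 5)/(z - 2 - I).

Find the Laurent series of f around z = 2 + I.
Put w = z - (2 + I), i.e. z = w + 2 + I. The denominator is w, so it suffices to rewrite the numerator in powers of w.

P(z) = z - 5
P(w + 2 + I) = -3 + I + w

Dividing each term by w:
  f = (-3 + I)/w + 1

Substituting back w = z - 2 - I:
  f(z) = (-3 + I)/(z - 2 - I) + 1

The series is finite because the numerator is a polynomial; the negative powers form the principal part, and the coefficient of 1/(z - 2 - I) gives Res(f, 2 + I) = -3 + I.

Final answer: (-3 + I)/(z - 2 - I) + 1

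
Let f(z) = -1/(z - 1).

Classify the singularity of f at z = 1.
pole of order 1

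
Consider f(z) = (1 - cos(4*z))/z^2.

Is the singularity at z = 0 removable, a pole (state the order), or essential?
Let u = z. The argument of cos is 4*z = 4u, so
  f = (1 - cos(4u))/u^2 = ((4u)^2/2 - (4u)^4/24 + ...)/u^2 = 8 - (32/3)*u^2 + ...
The Laurent expansion about u = 0 has no negative powers; equivalently lim_{z→0} f(z) = 8 exists and is finite.
So the singularity is removable.

Final answer: removable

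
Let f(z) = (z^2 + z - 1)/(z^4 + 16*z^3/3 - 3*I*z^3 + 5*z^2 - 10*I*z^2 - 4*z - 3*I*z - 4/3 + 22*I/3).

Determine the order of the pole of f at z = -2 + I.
Factor the denominator:
  z^4 + 16*z^3/3 - 3*I*z^3 + 5*z^2 - 10*I*z^2 - 4*z - 3*I*z - 4/3 + 22*I/3 = (z + 2 - I)^3*(z - 2/3)

The numerator P(z) = z^2 + z - 1 has P(-2 + I) = -3*I ≠ 0, so no factor of (z + 2 - I) cancels.
Near z = -2 + I we can therefore write f(z) = g(z)/(z + 2 - I)^3 with g analytic at -2 + I and g(-2 + I) ≠ 0 (g is the numerator divided by the remaining denominator factors).

Hence z = -2 + I is a pole of order 3.

Final answer: 3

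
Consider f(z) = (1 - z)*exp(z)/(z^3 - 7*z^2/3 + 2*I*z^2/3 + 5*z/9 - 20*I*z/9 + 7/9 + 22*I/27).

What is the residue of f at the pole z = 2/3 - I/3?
Write f(z) = P(z)/Q(z) with P(z) = (1 - z)*exp(z) and Q(z) = z^3 - 7*z^2/3 + 2*I*z^2/3 + 5*z/9 - 20*I*z/9 + 7/9 + 22*I/27.
The denominator factors as Q(z) = (z - 2/3 + I/3)*(z - 2 - I/3)*(z + 1/3 + 2*I/3), so z = 2/3 - I/3 is a simple zero of Q and P is analytic there; z = 2/3 - I/3 is therefore a simple pole and
  Res(f, z₀) = P(z₀)/Q'(z₀).

Q'(z) = 3*z^2 - 14*z/3 + 4*I*z/3 + 5/9 - 20*I/9, so Q'(2/3 - I/3) = -10/9 - 10*I/9.
P(2/3 - I/3) = (1/3 + I/3)*exp(2/3 - I/3).

Res(f, 2/3 - I/3) = ((1/3 + I/3)*exp(2/3 - I/3))/(-10/9 - 10*I/9) = -3*exp(2/3 - I/3)/10

Final answer: -3*exp(2/3 - I/3)/10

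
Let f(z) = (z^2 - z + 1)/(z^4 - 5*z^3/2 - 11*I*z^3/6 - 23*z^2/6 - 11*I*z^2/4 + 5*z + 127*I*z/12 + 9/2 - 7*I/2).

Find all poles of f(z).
The singularities of f are the zeros of the denominator. Factoring,
  z^4 - 5*z^3/2 - 11*I*z^3/6 - 23*z^2/6 - 11*I*z^2/4 + 5*z + 127*I*z/12 + 9/2 - 7*I/2 = (z - 3 - 2*I)*(z - I/2)*(z + 2 + 2*I/3)*(z - 3/2)
so the candidates are z = 3 + 2*I, z = I/2, z = -2 - 2*I/3, z = 3/2.

Check the numerator P(z) = z^2 - z + 1 at each one:
  P(3 + 2*I) = 3 + 10*I ≠ 0, so z = 3 + 2*I is a (simple) pole.
  P(I/2) = 3/4 - I/2 ≠ 0, so z = I/2 is a (simple) pole.
  P(-2 - 2*I/3) = 59/9 + 10*I/3 ≠ 0, so z = -2 - 2*I/3 is a (simple) pole.
  P(3/2) = 7/4 ≠ 0, so z = 3/2 is a (simple) pole.

Poles of f: {-2 - 2*I/3, I/2, 3/2, 3 + 2*I}

Final answer: {-2 - 2*I/3, I/2, 3/2, 3 + 2*I}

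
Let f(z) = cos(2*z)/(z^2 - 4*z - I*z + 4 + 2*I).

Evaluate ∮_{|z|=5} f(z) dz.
-2*pi*cos(4) + 2*pi*cos(4 + 2*I)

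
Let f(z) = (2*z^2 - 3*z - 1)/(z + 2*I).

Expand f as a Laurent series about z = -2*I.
(-9 + 6*I)/(z + 2*I) - 3 - 8*I + 2*(z + 2*I)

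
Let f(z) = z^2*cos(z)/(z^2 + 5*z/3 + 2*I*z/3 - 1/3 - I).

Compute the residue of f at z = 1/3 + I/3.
Write f(z) = P(z)/Q(z) with P(z) = z^2*cos(z) and Q(z) = z^2 + 5*z/3 + 2*I*z/3 - 1/3 - I.
The denominator factors as Q(z) = (z + 2 + I)*(z - 1/3 - I/3), so z = 1/3 + I/3 is a simple zero of Q and P is analytic there; z = 1/3 + I/3 is therefore a simple pole and
  Res(f, z₀) = P(z₀)/Q'(z₀).

Q'(z) = 2*z + 5/3 + 2*I/3, so Q'(1/3 + I/3) = 7/3 + 4*I/3.
P(1/3 + I/3) = 2*I*cos(1/3 + I/3)/9.

Res(f, 1/3 + I/3) = (2*I*cos(1/3 + I/3)/9)/(7/3 + 4*I/3) = (8/195 + 14*I/195)*cos(1/3 + I/3)

Final answer: (8/195 + 14*I/195)*cos(1/3 + I/3)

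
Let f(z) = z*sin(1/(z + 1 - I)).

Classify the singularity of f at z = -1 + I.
Let u = z + 1 - I. Then
  sin(1/u) = Σ_{k≥0} (-1)^k (1)^(2k+1)/((2k+1)!·u^(2k+1)) = 1/u - 1/(6*u^3) + 1/(120*u^5) + ...
which has infinitely many negative powers of u, so sin(1/(z + 1 - I)) has an essential singularity at z = -1 + I.
The extra factor z is a nonzero polynomial; if the product had at most a pole at z = -1 + I, dividing by that polynomial would leave sin(1/(z + 1 - I)) with at most a pole too — contradiction. (Equivalently, the product's Laurent series still has infinitely many negative powers.)
So the singularity is essential.

Final answer: essential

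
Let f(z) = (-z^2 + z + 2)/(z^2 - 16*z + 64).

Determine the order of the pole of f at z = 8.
Factor the denominator:
  z^2 - 16*z + 64 = (z - 8)^2

The numerator P(z) = -z^2 + z + 2 has P(8) = -54 ≠ 0, so no factor of (z - 8) cancels.
Near z = 8 we can therefore write f(z) = g(z)/(z - 8)^2 with g analytic at 8 and g(8) ≠ 0 (g is just the numerator).

Hence z = 8 is a pole of order 2.

Final answer: 2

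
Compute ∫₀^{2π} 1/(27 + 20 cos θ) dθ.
2*sqrt(329)*pi/329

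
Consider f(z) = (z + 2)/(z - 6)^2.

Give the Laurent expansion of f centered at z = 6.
Put w = z - (6), i.e. z = w + 6. The denominator is w^2, so it suffices to rewrite the numerator in powers of w.

P(z) = z + 2
P(w + 6) = 8 + w

Dividing each term by w^2:
  f = 8/w^2 + 1/w

Substituting back w = z - 6:
  f(z) = 8/(z - 6)^2 + 1/(z - 6)

The series is finite because the numerator is a polynomial; the negative powers form the principal part, and the coefficient of 1/(z - 6) gives Res(f, 6) = 1.

Final answer: 8/(z - 6)^2 + 1/(z - 6)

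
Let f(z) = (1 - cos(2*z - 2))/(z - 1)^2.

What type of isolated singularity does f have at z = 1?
Let u = z - 1. The argument of cos is 2*z - 2 = 2u, so
  f = (1 - cos(2u))/u^2 = ((2u)^2/2 - (2u)^4/24 + ...)/u^2 = 2 - (2/3)*u^2 + ...
The Laurent expansion about u = 0 has no negative powers; equivalently lim_{z→1} f(z) = 2 exists and is finite.
So the singularity is removable.

Final answer: removable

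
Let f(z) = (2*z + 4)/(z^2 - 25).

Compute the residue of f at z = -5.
Write f(z) = P(z)/Q(z) with P(z) = 2*z + 4 and Q(z) = z^2 - 25.
The denominator factors as Q(z) = (z + 5)*(z - 5), so z = -5 is a simple zero of Q and P is analytic there; z = -5 is therefore a simple pole and
  Res(f, z₀) = P(z₀)/Q'(z₀).

Q'(z) = 2*z, so Q'(-5) = -10.
P(-5) = -6.

Res(f, -5) = (-6)/(-10) = 3/5

Final answer: 3/5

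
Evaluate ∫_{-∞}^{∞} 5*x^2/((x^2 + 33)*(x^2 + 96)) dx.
Let f(z) = 5*z^2/((z^2 + 33)*(z^2 + 96)). The denominator has no real zeros and deg Q - deg P = 2 ≥ 2, so the integral of f over the upper semicircle |z| = R tends to 0 as R → ∞. Closing the contour in the upper half-plane,
  ∫_{-∞}^{∞} f(x) dx = 2πi · Σ Res(f, z_k)  over the poles with Im z_k > 0.

Zeros of the denominator: z^2 + 33 = 0 gives z = ±sqrt(33)*I; z^2 + 96 = 0 gives z = ±4*sqrt(6)*I.
Upper half-plane: z = sqrt(33)*I, z = 4*sqrt(6)*I (simple).

Each pole is a simple zero of Q(z) = z^4 + 129*z^2 + 3168, so Res(f, z₀) = P(z₀)/Q'(z₀) with P(z) = 5*z^2, Q'(z) = 4*z^3 + 258*z:
  Res(f, sqrt(33)*I) = (-165)/(126*sqrt(33)*I) = 5*sqrt(33)*I/126
  Res(f, 4*sqrt(6)*I) = (-480)/(-504*sqrt(6)*I) = -10*sqrt(6)*I/63

Sum of residues: 5*I*(-4*sqrt(6) + sqrt(33))/126
∫_{-∞}^{∞} f(x) dx = 2πi · (5*I*(-4*sqrt(6) + sqrt(33))/126) = 5*pi*(-sqrt(33) + 4*sqrt(6))/63

Final answer: 5*pi*(-sqrt(33) + 4*sqrt(6))/63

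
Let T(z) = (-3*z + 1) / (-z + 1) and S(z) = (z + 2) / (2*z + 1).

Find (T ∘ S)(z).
(-z - 5)/(z - 1)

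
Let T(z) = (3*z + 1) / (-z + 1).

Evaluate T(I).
-1 + 2*I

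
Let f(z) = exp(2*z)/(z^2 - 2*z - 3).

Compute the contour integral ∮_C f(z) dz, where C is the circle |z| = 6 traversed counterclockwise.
By the residue theorem, ∮_C f(z) dz = 2πi · (sum of the residues of f at the poles inside |z| = 6).

The denominator factors as (z - 3)*(z + 1), so the singularities of f are simple poles at z = 3, z = -1.
  |3|² = 9 < 36 = 6², so this pole is inside the contour.
  |-1|² = 1 < 36 = 6², so this pole is inside the contour.

With P(z) = exp(2*z) and Q(z) = z^2 - 2*z - 3, each pole is simple, so Res(f, z₀) = P(z₀)/Q'(z₀) with Q'(z) = 2*z - 2.
  Res(f, 3) = P(3)/Q'(3) = (exp(6))/(4) = exp(6)/4
  Res(f, -1) = P(-1)/Q'(-1) = (exp(-2))/(-4) = -exp(-2)/4

Sum of residues inside C: -exp(-2)/4 + exp(6)/4
∮_C f(z) dz = 2πi · (-exp(-2)/4 + exp(6)/4) = -I*pi*exp(-2)/2 + I*pi*exp(6)/2

Final answer: -I*pi*exp(-2)/2 + I*pi*exp(6)/2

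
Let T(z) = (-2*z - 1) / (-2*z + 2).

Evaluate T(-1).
Substitute z = -1:
  numerator:   -2*(-1) - 1 = 1
  denominator: -2*(-1) + 2 = 4
T(-1) = (1)/(4) = 1/4

Final answer: 1/4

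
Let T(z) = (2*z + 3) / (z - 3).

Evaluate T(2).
-7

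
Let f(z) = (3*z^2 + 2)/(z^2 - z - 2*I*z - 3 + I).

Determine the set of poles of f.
{-1 + I, 2 + I}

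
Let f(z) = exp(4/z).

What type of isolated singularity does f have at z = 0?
Let u = z. Then
  e^(4/u) = Σ_{k≥0} (4)^k/(k!·u^k) = 1 + 4/u + 8/u^2 + 32/(3*u^3) + ...
which has infinitely many negative powers of u, so exp(4/z) has an essential singularity at z = 0.
So the singularity is essential.

Final answer: essential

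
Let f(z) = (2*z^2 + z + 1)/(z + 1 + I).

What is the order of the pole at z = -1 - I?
1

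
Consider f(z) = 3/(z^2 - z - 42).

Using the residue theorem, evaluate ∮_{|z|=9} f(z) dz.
By the residue theorem, ∮_C f(z) dz = 2πi · (sum of the residues of f at the poles inside |z| = 9).

The denominator factors as (z + 6)*(z - 7), so the singularities of f are simple poles at z = -6, z = 7.
  |-6|² = 36 < 81 = 9², so this pole is inside the contour.
  |7|² = 49 < 81 = 9², so this pole is inside the contour.

With P(z) = 3 and Q(z) = z^2 - z - 42, each pole is simple, so Res(f, z₀) = P(z₀)/Q'(z₀) with Q'(z) = 2*z - 1.
  Res(f, -6) = P(-6)/Q'(-6) = (3)/(-13) = -3/13
  Res(f, 7) = P(7)/Q'(7) = (3)/(13) = 3/13

Sum of residues inside C: 0
∮_C f(z) dz = 2πi · (0) = 0

Final answer: 0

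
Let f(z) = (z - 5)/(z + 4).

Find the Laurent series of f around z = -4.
Put w = z - (-4), i.e. z = w - 4. The denominator is w, so it suffices to rewrite the numerator in powers of w.

P(z) = z - 5
P(w - 4) = -9 + w

Dividing each term by w:
  f = -9/w + 1

Substituting back w = z + 4:
  f(z) = -9/(z + 4) + 1

The series is finite because the numerator is a polynomial; the negative powers form the principal part, and the coefficient of 1/(z + 4) gives Res(f, -4) = -9.

Final answer: -9/(z + 4) + 1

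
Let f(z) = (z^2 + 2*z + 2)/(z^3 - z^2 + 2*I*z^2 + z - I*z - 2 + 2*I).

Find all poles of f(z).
The singularities of f are the zeros of the denominator. Factoring,
  z^3 - z^2 + 2*I*z^2 + z - I*z - 2 + 2*I = (z - 1 + I)*(z - I)*(z + 2*I)
so the candidates are z = 1 - I, z = I, z = -2*I.

Check the numerator P(z) = z^2 + 2*z + 2 at each one:
  P(1 - I) = 4 - 4*I ≠ 0, so z = 1 - I is a (simple) pole.
  P(I) = 1 + 2*I ≠ 0, so z = I is a (simple) pole.
  P(-2*I) = -2 - 4*I ≠ 0, so z = -2*I is a (simple) pole.

Poles of f: {-2*I, I, 1 - I}

Final answer: {-2*I, I, 1 - I}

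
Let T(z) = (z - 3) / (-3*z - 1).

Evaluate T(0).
3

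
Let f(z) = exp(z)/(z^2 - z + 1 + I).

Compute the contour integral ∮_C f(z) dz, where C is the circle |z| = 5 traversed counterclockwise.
By the residue theorem, ∮_C f(z) dz = 2πi · (sum of the residues of f at the poles inside |z| = 5).

The denominator factors as (z - I)*(z - 1 + I), so the singularities of f are simple poles at z = I, z = 1 - I.
  |I|² = 1 < 25 = 5², so this pole is inside the contour.
  |1 - I|² = 2 < 25 = 5², so this pole is inside the contour.

With P(z) = exp(z) and Q(z) = z^2 - z + 1 + I, each pole is simple, so Res(f, z₀) = P(z₀)/Q'(z₀) with Q'(z) = 2*z - 1.
  Res(f, I) = P(I)/Q'(I) = (exp(I))/(-1 + 2*I) = (-1/5 - 2*I/5)*exp(I)
  Res(f, 1 - I) = P(1 - I)/Q'(1 - I) = (exp(1 - I))/(1 - 2*I) = (1/5 + 2*I/5)*exp(1 - I)

Sum of residues inside C: (-1/5 - 2*I/5)*exp(I) + (1/5 + 2*I/5)*exp(1 - I)
∮_C f(z) dz = 2πi · ((-1/5 - 2*I/5)*exp(I) + (1/5 + 2*I/5)*exp(1 - I)) = pi*(4/5 - 2*I/5)*exp(I) + pi*(-4/5 + 2*I/5)*exp(1 - I)

Final answer: pi*(4/5 - 2*I/5)*exp(I) + pi*(-4/5 + 2*I/5)*exp(1 - I)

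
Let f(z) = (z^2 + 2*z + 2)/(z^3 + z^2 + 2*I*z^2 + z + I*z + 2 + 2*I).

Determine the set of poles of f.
The singularities of f are the zeros of the denominator. Factoring,
  z^3 + z^2 + 2*I*z^2 + z + I*z + 2 + 2*I = (z + 1 + I)*(z - I)*(z + 2*I)
so the candidates are z = -1 - I, z = I, z = -2*I.

Check the numerator P(z) = z^2 + 2*z + 2 at each one:
  P(-1 - I) = 0, so the factor (z + 1 + I) cancels and z = -1 - I is only a removable singularity, not a pole.
  P(I) = 1 + 2*I ≠ 0, so z = I is a (simple) pole.
  P(-2*I) = -2 - 4*I ≠ 0, so z = -2*I is a (simple) pole.

Poles of f: {-2*I, I}

Final answer: {-2*I, I}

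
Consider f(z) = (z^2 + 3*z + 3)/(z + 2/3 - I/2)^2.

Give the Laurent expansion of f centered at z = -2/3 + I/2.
Put w = z - (-2/3 + I/2), i.e. z = w - 2/3 + I/2. The denominator is w^2, so it suffices to rewrite the numerator in powers of w.

P(z) = z^2 + 3*z + 3
P(w - 2/3 + I/2) = 43/36 + 5*I/6 + (5/3 + I)*w + w^2

Dividing each term by w^2:
  f = (43/36 + 5*I/6)/w^2 + (5/3 + I)/w + 1

Substituting back w = z + 2/3 - I/2:
  f(z) = (43/36 + 5*I/6)/(z + 2/3 - I/2)^2 + (5/3 + I)/(z + 2/3 - I/2) + 1

The series is finite because the numerator is a polynomial; the negative powers form the principal part, and the coefficient of 1/(z + 2/3 - I/2) gives Res(f, -2/3 + I/2) = 5/3 + I.

Final answer: (43/36 + 5*I/6)/(z + 2/3 - I/2)^2 + (5/3 + I)/(z + 2/3 - I/2) + 1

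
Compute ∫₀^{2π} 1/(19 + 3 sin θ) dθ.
Call the integral J. The integrand is 2π-periodic and we integrate over a full period, so shifting θ does not change the value (θ → θ + π/2 turns sin θ into cos θ). Hence
  J = ∫₀^{2π} dθ/(19 + 3 cos θ).
Put z = e^{iθ}: then cos θ = (z + 1/z)/2, dθ = dz/(iz), and z runs once counterclockwise around |z| = 1:
  J = ∮_{|z|=1} 1/(19 + 3*(z + 1/z)/2) · dz/(iz) = (2/i) ∮_{|z|=1} dz/(3*z^2 + 38*z + 3).
The roots of 3*z^2 + 38*z + 3 are z = (-19 ± sqrt(19^2 - 3^2))/3, with sqrt(352) = 4*sqrt(22); their product is 1, so only z₊ = -19/3 + 4*sqrt(22)/3 lies inside the unit circle (z₋ = -19/3 - 4*sqrt(22)/3 lies outside).
z₊ is a simple zero of q(z) = 3*z^2 + 38*z + 3, so Res(1/q, z₊) = 1/q'(z₊) with q'(z) = 6*z + 38; and q'(z₊) = 3*(z₊ - z₋) = 8*sqrt(22).
Therefore J = (2/i) · 2πi · 1/(8*sqrt(22)) = 2*pi/(4*sqrt(22)) = sqrt(22)*pi/44

Final answer: sqrt(22)*pi/44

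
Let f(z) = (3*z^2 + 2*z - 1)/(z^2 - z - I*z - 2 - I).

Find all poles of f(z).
The singularities of f are the zeros of the denominator. Factoring,
  z^2 - z - I*z - 2 - I = (z + 1)*(z - 2 - I)
so the candidates are z = -1, z = 2 + I.

Check the numerator P(z) = 3*z^2 + 2*z - 1 at each one:
  P(-1) = 0, so the factor (z + 1) cancels and z = -1 is only a removable singularity, not a pole.
  P(2 + I) = 12 + 14*I ≠ 0, so z = 2 + I is a (simple) pole.

Poles of f: {2 + I}

Final answer: {2 + I}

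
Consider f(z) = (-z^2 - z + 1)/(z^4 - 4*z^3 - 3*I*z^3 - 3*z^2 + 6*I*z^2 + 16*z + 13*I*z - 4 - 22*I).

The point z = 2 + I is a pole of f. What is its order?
Factor the denominator:
  z^4 - 4*z^3 - 3*I*z^3 - 3*z^2 + 6*I*z^2 + 16*z + 13*I*z - 4 - 22*I = (z - 2 - I)^3*(z + 2)

The numerator P(z) = -z^2 - z + 1 has P(2 + I) = -4 - 5*I ≠ 0, so no factor of (z - 2 - I) cancels.
Near z = 2 + I we can therefore write f(z) = g(z)/(z - 2 - I)^3 with g analytic at 2 + I and g(2 + I) ≠ 0 (g is the numerator divided by the remaining denominator factors).

Hence z = 2 + I is a pole of order 3.

Final answer: 3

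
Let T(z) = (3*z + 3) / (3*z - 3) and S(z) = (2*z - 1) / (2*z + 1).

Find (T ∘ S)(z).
-2*z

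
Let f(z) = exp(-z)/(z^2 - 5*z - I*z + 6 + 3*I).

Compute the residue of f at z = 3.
Write f(z) = P(z)/Q(z) with P(z) = exp(-z) and Q(z) = z^2 - 5*z - I*z + 6 + 3*I.
The denominator factors as Q(z) = (z - 3)*(z - 2 - I), so z = 3 is a simple zero of Q and P is analytic there; z = 3 is therefore a simple pole and
  Res(f, z₀) = P(z₀)/Q'(z₀).

Q'(z) = 2*z - 5 - I, so Q'(3) = 1 - I.
P(3) = exp(-3).

Res(f, 3) = (exp(-3))/(1 - I) = (1/2 + I/2)*exp(-3)

Final answer: (1/2 + I/2)*exp(-3)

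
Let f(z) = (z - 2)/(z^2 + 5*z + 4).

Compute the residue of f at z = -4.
Write f(z) = P(z)/Q(z) with P(z) = z - 2 and Q(z) = z^2 + 5*z + 4.
The denominator factors as Q(z) = (z + 4)*(z + 1), so z = -4 is a simple zero of Q and P is analytic there; z = -4 is therefore a simple pole and
  Res(f, z₀) = P(z₀)/Q'(z₀).

Q'(z) = 2*z + 5, so Q'(-4) = -3.
P(-4) = -6.

Res(f, -4) = (-6)/(-3) = 2

Final answer: 2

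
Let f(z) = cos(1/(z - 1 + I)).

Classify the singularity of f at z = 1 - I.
Let u = z - 1 + I. Then
  cos(1/u) = Σ_{k≥0} (-1)^k (1)^(2k)/((2k)!·u^(2k)) = 1 - 1/(2*u^2) + 1/(24*u^4) + ...
which has infinitely many negative powers of u, so cos(1/(z - 1 + I)) has an essential singularity at z = 1 - I.
So the singularity is essential.

Final answer: essential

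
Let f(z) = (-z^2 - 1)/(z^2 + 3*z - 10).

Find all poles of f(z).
The singularities of f are the zeros of the denominator. Factoring,
  z^2 + 3*z - 10 = (z - 2)*(z + 5)
so the candidates are z = 2, z = -5.

Check the numerator P(z) = -z^2 - 1 at each one:
  P(2) = -5 ≠ 0, so z = 2 is a (simple) pole.
  P(-5) = -26 ≠ 0, so z = -5 is a (simple) pole.

Poles of f: {-5, 2}

Final answer: {-5, 2}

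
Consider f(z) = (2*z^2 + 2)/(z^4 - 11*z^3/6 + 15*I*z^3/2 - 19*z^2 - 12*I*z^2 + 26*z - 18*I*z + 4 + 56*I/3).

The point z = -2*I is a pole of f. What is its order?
Factor the denominator:
  z^4 - 11*z^3/6 + 15*I*z^3/2 - 19*z^2 - 12*I*z^2 + 26*z - 18*I*z + 4 + 56*I/3 = (z + 2*I)^2*(z - 1/3 + 3*I)*(z - 3/2 + I/2)

The numerator P(z) = 2*z^2 + 2 has P(-2*I) = -6 ≠ 0, so no factor of (z + 2*I) cancels.
Near z = -2*I we can therefore write f(z) = g(z)/(z + 2*I)^2 with g analytic at -2*I and g(-2*I) ≠ 0 (g is the numerator divided by the remaining denominator factors).

Hence z = -2*I is a pole of order 2.

Final answer: 2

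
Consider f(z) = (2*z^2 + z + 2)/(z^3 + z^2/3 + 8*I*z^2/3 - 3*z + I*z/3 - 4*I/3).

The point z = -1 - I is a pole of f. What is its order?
Factor the denominator:
  z^3 + z^2/3 + 8*I*z^2/3 - 3*z + I*z/3 - 4*I/3 = (z + 1 + I)*(z + I)*(z - 2/3 + 2*I/3)

The numerator P(z) = 2*z^2 + z + 2 has P(-1 - I) = 1 + 3*I ≠ 0, so no factor of (z + 1 + I) cancels.
Near z = -1 - I we can therefore write f(z) = g(z)/(z + 1 + I) with g analytic at -1 - I and g(-1 - I) ≠ 0 (g is the numerator divided by the remaining denominator factors).

Hence z = -1 - I is a pole of order 1.

Final answer: 1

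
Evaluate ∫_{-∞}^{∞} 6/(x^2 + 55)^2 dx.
Let f(z) = 6/(z^2 + 55)^2. The denominator has no real zeros and deg Q - deg P = 4 ≥ 2, so the integral of f over the upper semicircle |z| = R tends to 0 as R → ∞. Closing the contour in the upper half-plane,
  ∫_{-∞}^{∞} f(x) dx = 2πi · Σ Res(f, z_k)  over the poles with Im z_k > 0.

Zeros of the denominator: z^2 + 55 = 0 gives z = ±sqrt(55)*I.
Upper half-plane: z = sqrt(55)*I (a pole of order 2).

Write f(z) = g(z)/(z - sqrt(55)*I)^2 with g(z) = 6/(z + sqrt(55)*I)^2. For a double pole, Res(f, z₀) = g'(z₀):
  g'(z) = -12/(z + sqrt(55)*I)^3
  Res(f, sqrt(55)*I) = g'(sqrt(55)*I) = -3*sqrt(55)*I/6050

∫_{-∞}^{∞} f(x) dx = 2πi · (-3*sqrt(55)*I/6050) = 3*sqrt(55)*pi/3025

Final answer: 3*sqrt(55)*pi/3025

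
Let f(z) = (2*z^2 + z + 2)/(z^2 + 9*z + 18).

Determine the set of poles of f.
The singularities of f are the zeros of the denominator. Factoring,
  z^2 + 9*z + 18 = (z + 3)*(z + 6)
so the candidates are z = -3, z = -6.

Check the numerator P(z) = 2*z^2 + z + 2 at each one:
  P(-3) = 17 ≠ 0, so z = -3 is a (simple) pole.
  P(-6) = 68 ≠ 0, so z = -6 is a (simple) pole.

Poles of f: {-6, -3}

Final answer: {-6, -3}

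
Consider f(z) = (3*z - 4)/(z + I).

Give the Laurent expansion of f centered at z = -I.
(-4 - 3*I)/(z + I) + 3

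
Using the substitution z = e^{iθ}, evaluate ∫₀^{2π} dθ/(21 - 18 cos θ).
2*sqrt(13)*pi/39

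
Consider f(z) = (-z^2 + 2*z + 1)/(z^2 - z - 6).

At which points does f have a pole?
{-2, 3}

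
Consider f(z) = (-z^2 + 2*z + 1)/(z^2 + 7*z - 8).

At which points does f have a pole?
The singularities of f are the zeros of the denominator. Factoring,
  z^2 + 7*z - 8 = (z - 1)*(z + 8)
so the candidates are z = 1, z = -8.

Check the numerator P(z) = -z^2 + 2*z + 1 at each one:
  P(1) = 2 ≠ 0, so z = 1 is a (simple) pole.
  P(-8) = -79 ≠ 0, so z = -8 is a (simple) pole.

Poles of f: {-8, 1}

Final answer: {-8, 1}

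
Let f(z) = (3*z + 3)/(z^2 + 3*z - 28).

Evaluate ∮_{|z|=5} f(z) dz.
By the residue theorem, ∮_C f(z) dz = 2πi · (sum of the residues of f at the poles inside |z| = 5).

The denominator factors as (z + 7)*(z - 4), so the singularities of f are simple poles at z = -7, z = 4.
  |-7|² = 49 > 25 = 5², so this pole is outside the contour.
  |4|² = 16 < 25 = 5², so this pole is inside the contour.

With P(z) = 3*z + 3 and Q(z) = z^2 + 3*z - 28, each pole is simple, so Res(f, z₀) = P(z₀)/Q'(z₀) with Q'(z) = 2*z + 3.
  Res(f, 4) = P(4)/Q'(4) = (15)/(11) = 15/11

∮_C f(z) dz = 2πi · (15/11) = 30*I*pi/11

Final answer: 30*I*pi/11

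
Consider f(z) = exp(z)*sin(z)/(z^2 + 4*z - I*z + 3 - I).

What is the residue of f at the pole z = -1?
Write f(z) = P(z)/Q(z) with P(z) = exp(z)*sin(z) and Q(z) = z^2 + 4*z - I*z + 3 - I.
The denominator factors as Q(z) = (z + 1)*(z + 3 - I), so z = -1 is a simple zero of Q and P is analytic there; z = -1 is therefore a simple pole and
  Res(f, z₀) = P(z₀)/Q'(z₀).

Q'(z) = 2*z + 4 - I, so Q'(-1) = 2 - I.
P(-1) = -exp(-1)*sin(1).

Res(f, -1) = (-exp(-1)*sin(1))/(2 - I) = (-2/5 - I/5)*exp(-1)*sin(1)

Final answer: (-2/5 - I/5)*exp(-1)*sin(1)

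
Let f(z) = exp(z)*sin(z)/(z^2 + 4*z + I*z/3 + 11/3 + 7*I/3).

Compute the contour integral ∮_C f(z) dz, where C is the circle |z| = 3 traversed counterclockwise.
pi*(30/61 - 36*I/61)*exp(-1 - I)*sin(1 + I)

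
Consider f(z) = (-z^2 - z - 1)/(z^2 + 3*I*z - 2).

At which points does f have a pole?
The singularities of f are the zeros of the denominator. Factoring,
  z^2 + 3*I*z - 2 = (z + 2*I)*(z + I)
so the candidates are z = -2*I, z = -I.

Check the numerator P(z) = -z^2 - z - 1 at each one:
  P(-2*I) = 3 + 2*I ≠ 0, so z = -2*I is a (simple) pole.
  P(-I) = I ≠ 0, so z = -I is a (simple) pole.

Poles of f: {-2*I, -I}

Final answer: {-2*I, -I}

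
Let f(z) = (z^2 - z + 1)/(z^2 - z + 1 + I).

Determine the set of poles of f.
The singularities of f are the zeros of the denominator. Factoring,
  z^2 - z + 1 + I = (z - 1 + I)*(z - I)
so the candidates are z = 1 - I, z = I.

Check the numerator P(z) = z^2 - z + 1 at each one:
  P(1 - I) = -I ≠ 0, so z = 1 - I is a (simple) pole.
  P(I) = -I ≠ 0, so z = I is a (simple) pole.

Poles of f: {I, 1 - I}

Final answer: {I, 1 - I}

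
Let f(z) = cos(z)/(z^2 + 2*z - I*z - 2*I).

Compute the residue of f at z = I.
Write f(z) = P(z)/Q(z) with P(z) = cos(z) and Q(z) = z^2 + 2*z - I*z - 2*I.
The denominator factors as Q(z) = (z + 2)*(z - I), so z = I is a simple zero of Q and P is analytic there; z = I is therefore a simple pole and
  Res(f, z₀) = P(z₀)/Q'(z₀).

Q'(z) = 2*z + 2 - I, so Q'(I) = 2 + I.
P(I) = cosh(1).

Res(f, I) = (cosh(1))/(2 + I) = (2/5 - I/5)*cosh(1)

Final answer: (2/5 - I/5)*cosh(1)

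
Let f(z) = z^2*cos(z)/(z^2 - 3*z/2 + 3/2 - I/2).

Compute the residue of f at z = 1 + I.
Write f(z) = P(z)/Q(z) with P(z) = z^2*cos(z) and Q(z) = z^2 - 3*z/2 + 3/2 - I/2.
The denominator factors as Q(z) = (z - 1/2 + I)*(z - 1 - I), so z = 1 + I is a simple zero of Q and P is analytic there; z = 1 + I is therefore a simple pole and
  Res(f, z₀) = P(z₀)/Q'(z₀).

Q'(z) = 2*z - 3/2, so Q'(1 + I) = 1/2 + 2*I.
P(1 + I) = 2*I*cos(1 + I).

Res(f, 1 + I) = (2*I*cos(1 + I))/(1/2 + 2*I) = (16/17 + 4*I/17)*cos(1 + I)

Final answer: (16/17 + 4*I/17)*cos(1 + I)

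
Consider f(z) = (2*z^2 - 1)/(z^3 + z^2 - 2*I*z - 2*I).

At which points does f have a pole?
The singularities of f are the zeros of the denominator. Factoring,
  z^3 + z^2 - 2*I*z - 2*I = (z + 1 + I)*(z - 1 - I)*(z + 1)
so the candidates are z = -1 - I, z = 1 + I, z = -1.

Check the numerator P(z) = 2*z^2 - 1 at each one:
  P(-1 - I) = -1 + 4*I ≠ 0, so z = -1 - I is a (simple) pole.
  P(1 + I) = -1 + 4*I ≠ 0, so z = 1 + I is a (simple) pole.
  P(-1) = 1 ≠ 0, so z = -1 is a (simple) pole.

Poles of f: {-1 - I, -1, 1 + I}

Final answer: {-1 - I, -1, 1 + I}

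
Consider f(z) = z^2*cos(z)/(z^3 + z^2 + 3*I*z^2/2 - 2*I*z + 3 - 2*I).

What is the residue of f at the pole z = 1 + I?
(9/41 - I/41)*cos(1 + I)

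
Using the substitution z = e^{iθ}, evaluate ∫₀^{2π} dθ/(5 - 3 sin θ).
pi/2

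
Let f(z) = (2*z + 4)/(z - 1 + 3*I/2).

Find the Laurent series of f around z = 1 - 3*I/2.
Put w = z - (1 - 3*I/2), i.e. z = w + 1 - 3*I/2. The denominator is w, so it suffices to rewrite the numerator in powers of w.

P(z) = 2*z + 4
P(w + 1 - 3*I/2) = 6 - 3*I + 2*w

Dividing each term by w:
  f = (6 - 3*I)/w + 2

Substituting back w = z - 1 + 3*I/2:
  f(z) = (6 - 3*I)/(z - 1 + 3*I/2) + 2

The series is finite because the numerator is a polynomial; the negative powers form the principal part, and the coefficient of 1/(z - 1 + 3*I/2) gives Res(f, 1 - 3*I/2) = 6 - 3*I.

Final answer: (6 - 3*I)/(z - 1 + 3*I/2) + 2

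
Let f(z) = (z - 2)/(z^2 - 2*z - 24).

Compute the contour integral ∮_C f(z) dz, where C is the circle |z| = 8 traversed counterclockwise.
2*I*pi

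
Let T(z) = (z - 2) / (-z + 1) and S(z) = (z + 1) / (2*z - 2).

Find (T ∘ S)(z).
(T ∘ S)(z) = T(S(z)) = ((1)*S(z) + (-2))/((-1)*S(z) + (1)). Multiply numerator and denominator by 2*z - 2:
  numerator:   (1)*(z + 1) + (-2)*(2*z - 2) = -3*z + 5
  denominator: (-1)*(z + 1) + (1)*(2*z - 2) = z - 3
(T ∘ S)(z) = (-3*z + 5)/(z - 3)

Final answer: (-3*z + 5)/(z - 3)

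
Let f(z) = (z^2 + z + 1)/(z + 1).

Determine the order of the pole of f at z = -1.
Factor the denominator:
  z + 1 = (z + 1)

The numerator P(z) = z^2 + z + 1 has P(-1) = 1 ≠ 0, so no factor of (z + 1) cancels.
Near z = -1 we can therefore write f(z) = g(z)/(z + 1) with g analytic at -1 and g(-1) ≠ 0 (g is just the numerator).

Hence z = -1 is a pole of order 1.

Final answer: 1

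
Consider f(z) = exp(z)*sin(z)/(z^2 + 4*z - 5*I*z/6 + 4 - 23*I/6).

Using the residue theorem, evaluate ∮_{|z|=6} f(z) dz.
pi*(-156/313 - 144*I/313)*exp(-1 + 3*I/2)*sin(1 - 3*I/2) + pi*(156/313 + 144*I/313)*exp(-3 - 2*I/3)*sin(3 + 2*I/3)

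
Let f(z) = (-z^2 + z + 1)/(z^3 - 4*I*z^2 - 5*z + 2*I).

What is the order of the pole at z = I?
Factor the denominator:
  z^3 - 4*I*z^2 - 5*z + 2*I = (z - I)^2*(z - 2*I)

The numerator P(z) = -z^2 + z + 1 has P(I) = 2 + I ≠ 0, so no factor of (z - I) cancels.
Near z = I we can therefore write f(z) = g(z)/(z - I)^2 with g analytic at I and g(I) ≠ 0 (g is the numerator divided by the remaining denominator factors).

Hence z = I is a pole of order 2.

Final answer: 2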